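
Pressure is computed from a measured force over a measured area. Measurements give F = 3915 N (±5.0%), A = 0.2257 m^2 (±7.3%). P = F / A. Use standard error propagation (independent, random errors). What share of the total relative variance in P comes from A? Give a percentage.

68.1%

(δP/P)² = (1·δF/F)² + (-1·δA/A)²
  F term: (1×0.0500)² = 0.00250
  A term: (-1×0.0730)² = 0.00533
Total = 0.00783. Share from A = 0.00533/0.00783 = 0.681.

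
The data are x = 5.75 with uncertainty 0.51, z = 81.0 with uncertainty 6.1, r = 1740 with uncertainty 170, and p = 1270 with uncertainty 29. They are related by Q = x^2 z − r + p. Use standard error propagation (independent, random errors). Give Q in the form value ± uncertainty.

Let w = x^2·z = 2680. δw/w = √((2·δx/x)² + (1·δz/z)²) = √(0.0315 + 0.00567) = 0.193, so δw = 516.
Q = w − r + p: δQ = √(δw² + δr² + δp²) = √(2.66e+05 + 28900 + 841) = 544
Q = 2210.

2210 ± 544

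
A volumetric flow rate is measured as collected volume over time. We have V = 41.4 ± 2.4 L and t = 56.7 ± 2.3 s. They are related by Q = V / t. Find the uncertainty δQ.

Q is a product of powers, so relative uncertainties combine in quadrature:
  (1·δV/V)² = (1×0.0580)² = 0.00336;  (-1·δt/t)² = (-1×0.0406)² = 0.00165
δQ/Q = √(0.00501) = 0.0708
Q = 0.730 L/s, so δQ = 0.0708 × 0.730 = 0.0517 L/s.

0.0517 L/s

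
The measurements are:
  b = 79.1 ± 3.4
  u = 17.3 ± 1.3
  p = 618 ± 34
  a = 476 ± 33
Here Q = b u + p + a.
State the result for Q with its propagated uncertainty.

Let w = b·u = 1370. δw/w = √((1·δb/b)² + (1·δu/u)²) = √(0.00185 + 0.00565) = 0.0866, so δw = 118.
Q = w + p + a: δQ = √(δw² + δp² + δa²) = √(14000 + 1160 + 1090) = 128
Q = 2460.

2460 ± 128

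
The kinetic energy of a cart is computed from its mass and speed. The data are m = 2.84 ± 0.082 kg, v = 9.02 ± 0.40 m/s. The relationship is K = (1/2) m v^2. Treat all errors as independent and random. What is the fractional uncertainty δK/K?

0.0933

Since K is a product/quotient, work with relative uncertainties:
  (1·δm/m)² = (1×0.0289)² = 0.000834;  (2·δv/v)² = (2×0.0443)² = 0.00787
δK/K = √(0.00870) = 0.0933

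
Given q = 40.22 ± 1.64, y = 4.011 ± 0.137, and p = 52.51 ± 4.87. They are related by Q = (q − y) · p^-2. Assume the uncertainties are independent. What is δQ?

Let u = q − y = 36.21. δu = √(δq² + δy²) = √(2.69 + 0.0188) = 1.65, so δu/u = 0.0455.
Q is then a monomial in u, p:
δQ/Q = √((δu/u)² + (-2·δp/p)²) = √(0.00207 + 0.0344) = 0.191
Q = 0.01313, so δQ = 0.191 × 0.01313 = 0.00251.

0.00251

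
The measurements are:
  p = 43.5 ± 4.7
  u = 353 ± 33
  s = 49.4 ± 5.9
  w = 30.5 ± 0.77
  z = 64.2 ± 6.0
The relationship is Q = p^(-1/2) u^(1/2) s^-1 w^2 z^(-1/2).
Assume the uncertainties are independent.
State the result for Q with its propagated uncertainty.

6.69 ± 1.04

Each factor contributes (exponent × relative error)² to (δQ/Q)²:
  (−½·δp/p)² = (-0.5×0.108)² = 0.00292;  (½·δu/u)² = (0.5×0.0935)² = 0.00218;  (-1·δs/s)² = (-1×0.119)² = 0.0143;  (2·δw/w)² = (2×0.0252)² = 0.00255;  (−½·δz/z)² = (-0.5×0.0935)² = 0.00218
δQ/Q = √(0.0241) = 0.155
Q = 6.69, so δQ = 0.155 × 6.69 = 1.04.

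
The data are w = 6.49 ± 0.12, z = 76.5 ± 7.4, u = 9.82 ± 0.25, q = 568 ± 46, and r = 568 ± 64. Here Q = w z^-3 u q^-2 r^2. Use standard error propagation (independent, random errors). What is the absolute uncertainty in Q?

Relative error in a monomial: (δQ/Q)² = Σ (nᵢ · δxᵢ/xᵢ)².
  (1·δw/w)² = (1×0.0185)² = 0.000342;  (-3·δz/z)² = (-3×0.0967)² = 0.0842;  (1·δu/u)² = (1×0.0255)² = 0.000648;  (-2·δq/q)² = (-2×0.0810)² = 0.0262;  (2·δr/r)² = (2×0.113)² = 0.0508
δQ/Q = √(0.162) = 0.403
Q = 0.000142, so δQ = 0.403 × 0.000142 = 5.73e-05.

5.73e-05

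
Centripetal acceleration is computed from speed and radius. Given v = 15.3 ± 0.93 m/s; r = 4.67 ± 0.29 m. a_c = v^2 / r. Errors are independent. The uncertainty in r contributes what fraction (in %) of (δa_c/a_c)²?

(δa_c/a_c)² = (2·δv/v)² + (-1·δr/r)²
  v term: (2×0.0608)² = 0.0148
  r term: (-1×0.0621)² = 0.00386
Total = 0.0186. Share from r = 0.00386/0.0186 = 0.207.

20.7%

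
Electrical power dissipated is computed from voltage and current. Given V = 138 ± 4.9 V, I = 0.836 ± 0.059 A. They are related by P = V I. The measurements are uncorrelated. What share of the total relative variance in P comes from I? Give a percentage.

(δP/P)² = (1·δV/V)² + (1·δI/I)²
  V term: (1×0.0355)² = 0.00126
  I term: (1×0.0706)² = 0.00498
Total = 0.00624. Share from I = 0.00498/0.00624 = 0.798.

79.8%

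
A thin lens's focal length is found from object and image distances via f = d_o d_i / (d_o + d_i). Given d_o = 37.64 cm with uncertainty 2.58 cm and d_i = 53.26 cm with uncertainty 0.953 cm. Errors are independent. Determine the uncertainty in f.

0.901 cm

∂f/∂d_o = (d_i/(d_o+d_i))² = 0.343;  ∂f/∂d_i = (d_o/(d_o+d_i))² = 0.171
δf = √((∂f/∂d_o · δd_o)² + (∂f/∂d_i · δd_i)²) = √(0.784 + 0.0267) = 0.901 cm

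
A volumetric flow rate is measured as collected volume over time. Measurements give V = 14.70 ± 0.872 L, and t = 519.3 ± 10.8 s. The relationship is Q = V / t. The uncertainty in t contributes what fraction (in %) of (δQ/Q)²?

10.9%

(δQ/Q)² = (1·δV/V)² + (-1·δt/t)²
  V term: (1×0.0593)² = 0.00352
  t term: (-1×0.0208)² = 0.000433
Total = 0.00395. Share from t = 0.000433/0.00395 = 0.109.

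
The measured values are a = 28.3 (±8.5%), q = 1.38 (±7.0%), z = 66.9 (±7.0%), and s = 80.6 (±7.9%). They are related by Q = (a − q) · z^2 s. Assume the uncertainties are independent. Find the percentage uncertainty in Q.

Let u = a − q = 26.9. δu = √(δa² + δq²) = √(5.79 + 0.00933) = 2.41, so δu/u = 0.0894.
Q is then a monomial in u, z, s:
δQ/Q = √((δu/u)² + (2·δz/z)² + (1·δs/s)²) = √(0.00800 + 0.0196 + 0.00624) = 0.184

18.4%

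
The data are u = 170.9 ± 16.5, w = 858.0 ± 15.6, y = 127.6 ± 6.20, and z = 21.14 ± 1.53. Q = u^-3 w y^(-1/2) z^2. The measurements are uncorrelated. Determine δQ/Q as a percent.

Relative error in a monomial: (δQ/Q)² = Σ (nᵢ · δxᵢ/xᵢ)².
  (-3·δu/u)² = (-3×0.0965)² = 0.0839;  (1·δw/w)² = (1×0.0182)² = 0.000331;  (−½·δy/y)² = (-0.5×0.0486)² = 0.000590;  (2·δz/z)² = (2×0.0724)² = 0.0210
δQ/Q = √(0.106) = 0.325

32.5%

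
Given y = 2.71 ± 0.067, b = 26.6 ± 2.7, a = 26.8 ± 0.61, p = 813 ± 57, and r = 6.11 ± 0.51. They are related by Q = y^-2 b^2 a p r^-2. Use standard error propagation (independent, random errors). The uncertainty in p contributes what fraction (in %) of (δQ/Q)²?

(δQ/Q)² = (-2·δy/y)² + (2·δb/b)² + (1·δa/a)² + (1·δp/p)² + (-2·δr/r)²
  y term: (-2×0.0247)² = 0.00244
  b term: (2×0.102)² = 0.0412
  a term: (1×0.0228)² = 0.000518
  p term: (1×0.0701)² = 0.00492
  r term: (-2×0.0835)² = 0.0279
Total = 0.0770. Share from p = 0.00492/0.0770 = 0.0639.

6.39%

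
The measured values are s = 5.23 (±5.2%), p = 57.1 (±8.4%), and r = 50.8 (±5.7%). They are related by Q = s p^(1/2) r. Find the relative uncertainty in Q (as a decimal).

0.0878

Relative error in a monomial: (δQ/Q)² = Σ (nᵢ · δxᵢ/xᵢ)².
  (1·δs/s)² = (1×0.0520)² = 0.00270;  (½·δp/p)² = (0.5×0.0840)² = 0.00176;  (1·δr/r)² = (1×0.0570)² = 0.00325
δQ/Q = √(0.00772) = 0.0878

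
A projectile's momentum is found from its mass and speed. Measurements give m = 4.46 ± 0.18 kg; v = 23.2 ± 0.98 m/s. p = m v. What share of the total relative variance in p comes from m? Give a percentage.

(δp/p)² = (1·δm/m)² + (1·δv/v)²
  m term: (1×0.0404)² = 0.00163
  v term: (1×0.0422)² = 0.00178
Total = 0.00341. Share from m = 0.00163/0.00341 = 0.477.

47.7%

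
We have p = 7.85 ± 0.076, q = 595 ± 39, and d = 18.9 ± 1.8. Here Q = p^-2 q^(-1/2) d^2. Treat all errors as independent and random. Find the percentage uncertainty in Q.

For a monomial Q ∝ p^-2, q^(-1/2), d^2, fractional errors add in quadrature:
  (-2·δp/p)² = (-2×0.00968)² = 0.000375;  (−½·δq/q)² = (-0.5×0.0655)² = 0.00107;  (2·δd/d)² = (2×0.0952)² = 0.0363
δQ/Q = √(0.0377) = 0.194

19.4%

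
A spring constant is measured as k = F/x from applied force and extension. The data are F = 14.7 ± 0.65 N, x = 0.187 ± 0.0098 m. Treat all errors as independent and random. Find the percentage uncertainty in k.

Each factor contributes (exponent × relative error)² to (δk/k)²:
  (1·δF/F)² = (1×0.0442)² = 0.00196;  (-1·δx/x)² = (-1×0.0524)² = 0.00275
δk/k = √(0.00470) = 0.0686

6.86%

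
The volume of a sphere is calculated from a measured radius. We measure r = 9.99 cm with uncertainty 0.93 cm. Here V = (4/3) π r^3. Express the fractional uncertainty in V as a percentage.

Relative error in a monomial: (δV/V)² = Σ (nᵢ · δxᵢ/xᵢ)².
  (3·δr/r)² = (3×0.0931)² = 0.0780
δV/V = √(0.0780) = 0.279

27.9%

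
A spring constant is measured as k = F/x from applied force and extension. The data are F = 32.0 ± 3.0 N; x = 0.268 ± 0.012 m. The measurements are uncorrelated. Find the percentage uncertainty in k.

10.4%

k is a product of powers, so relative uncertainties combine in quadrature:
  (1·δF/F)² = (1×0.0938)² = 0.00879;  (-1·δx/x)² = (-1×0.0448)² = 0.00200
δk/k = √(0.0108) = 0.104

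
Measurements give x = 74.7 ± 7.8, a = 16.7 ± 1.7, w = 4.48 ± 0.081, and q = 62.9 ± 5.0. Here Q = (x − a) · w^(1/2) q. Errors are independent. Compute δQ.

Let u = x − a = 58.0. δu = √(δx² + δa²) = √(60.8 + 2.89) = 7.98, so δu/u = 0.138.
Q is then a monomial in u, w, q:
δQ/Q = √((δu/u)² + (½·δw/w)² + (1·δq/q)²) = √(0.0189 + 8.17e-05 + 0.00632) = 0.159
Q = 7720, so δQ = 0.159 × 7720 = 1230.

1230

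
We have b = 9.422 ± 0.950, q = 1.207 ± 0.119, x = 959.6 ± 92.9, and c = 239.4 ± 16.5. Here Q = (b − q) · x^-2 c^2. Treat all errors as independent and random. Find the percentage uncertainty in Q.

Let u = b − q = 8.215. δu = √(δb² + δq²) = √(0.902 + 0.0142) = 0.957, so δu/u = 0.117.
Q is then a monomial in u, x, c:
δQ/Q = √((δu/u)² + (-2·δx/x)² + (2·δc/c)²) = √(0.0136 + 0.0375 + 0.0190) = 0.265

26.5%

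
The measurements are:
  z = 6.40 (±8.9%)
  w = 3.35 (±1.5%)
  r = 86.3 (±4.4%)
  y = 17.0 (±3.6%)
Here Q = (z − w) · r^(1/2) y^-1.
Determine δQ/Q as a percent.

Let u = z − w = 3.05. δu = √(δz² + δw²) = √(0.324 + 0.00253) = 0.572, so δu/u = 0.187.
Q is then a monomial in u, r, y:
δQ/Q = √((δu/u)² + (½·δr/r)² + (-1·δy/y)²) = √(0.0351 + 0.000484 + 0.00130) = 0.192

19.2%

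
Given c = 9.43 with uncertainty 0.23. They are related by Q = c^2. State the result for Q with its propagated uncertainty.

88.9 ± 4.34

Q ∝ c^2, so δQ/Q = |2| · δc/c = 2 × 0.0244 = 0.0488.
Q = 88.9, so δQ = 0.0488 × 88.9 = 4.34.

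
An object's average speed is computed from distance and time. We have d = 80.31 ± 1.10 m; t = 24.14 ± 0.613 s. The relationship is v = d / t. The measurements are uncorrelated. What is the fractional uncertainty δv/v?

0.0289

Relative error in a monomial: (δv/v)² = Σ (nᵢ · δxᵢ/xᵢ)².
  (1·δd/d)² = (1×0.0137)² = 0.000188;  (-1·δt/t)² = (-1×0.0254)² = 0.000645
δv/v = √(0.000832) = 0.0289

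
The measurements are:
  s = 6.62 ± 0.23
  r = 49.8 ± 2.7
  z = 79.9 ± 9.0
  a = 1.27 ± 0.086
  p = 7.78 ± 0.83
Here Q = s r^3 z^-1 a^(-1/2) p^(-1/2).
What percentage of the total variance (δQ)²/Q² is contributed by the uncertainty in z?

28.6%

(δQ/Q)² = (1·δs/s)² + (3·δr/r)² + (-1·δz/z)² + (−½·δa/a)² + (−½·δp/p)²
  s term: (1×0.0347)² = 0.00121
  r term: (3×0.0542)² = 0.0265
  z term: (-1×0.113)² = 0.0127
  a term: (-0.5×0.0677)² = 0.00115
  p term: (-0.5×0.107)² = 0.00285
Total = 0.0443. Share from z = 0.0127/0.0443 = 0.286.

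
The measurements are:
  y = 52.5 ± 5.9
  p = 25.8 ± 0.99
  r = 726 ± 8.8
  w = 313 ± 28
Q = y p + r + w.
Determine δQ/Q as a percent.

Let h = y·p = 1350. δh/h = √((1·δy/y)² + (1·δp/p)²) = √(0.0126 + 0.00147) = 0.119, so δh = 161.
Q = h + r + w: δQ = √(δh² + δr² + δw²) = √(25900 + 77.4 + 784) = 164
Q = 2390, so δQ/Q = 164/2390 = 0.0683.

6.83%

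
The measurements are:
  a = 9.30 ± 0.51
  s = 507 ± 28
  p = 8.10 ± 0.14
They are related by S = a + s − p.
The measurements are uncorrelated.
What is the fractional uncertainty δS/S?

Sums and differences: (δS)² = Σ (cᵢ δxᵢ)².
  (δa)² = 0.260;  (δs)² = 784;  (δp)² = 0.0196
δS = √(784) = 28.0
S = 508, so δS/S = 28.0/508 = 0.0551.

0.0551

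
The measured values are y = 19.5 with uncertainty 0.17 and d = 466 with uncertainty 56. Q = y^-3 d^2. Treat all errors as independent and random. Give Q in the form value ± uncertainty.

29.3 ± 7.08

For a monomial Q ∝ y^-3, d^2, fractional errors add in quadrature:
  (-3·δy/y)² = (-3×0.00872)² = 0.000684;  (2·δd/d)² = (2×0.120)² = 0.0578
δQ/Q = √(0.0584) = 0.242
Q = 29.3, so δQ = 0.242 × 29.3 = 7.08.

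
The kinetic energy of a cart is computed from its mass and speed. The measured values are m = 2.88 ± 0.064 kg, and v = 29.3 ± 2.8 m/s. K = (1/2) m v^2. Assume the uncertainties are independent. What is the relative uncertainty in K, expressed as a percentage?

19.2%

For a monomial K ∝ m, v^2, fractional errors add in quadrature:
  (1·δm/m)² = (1×0.0222)² = 0.000494;  (2·δv/v)² = (2×0.0956)² = 0.0365
δK/K = √(0.0370) = 0.192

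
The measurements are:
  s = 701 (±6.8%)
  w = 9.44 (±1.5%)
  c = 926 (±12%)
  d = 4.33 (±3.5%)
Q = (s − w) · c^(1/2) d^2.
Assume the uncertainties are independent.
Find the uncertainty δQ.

45400

Let u = s − w = 692. δu = √(δs² + δw²) = √(2270 + 0.0201) = 47.7, so δu/u = 0.0689.
Q is then a monomial in u, c, d:
δQ/Q = √((δu/u)² + (½·δc/c)² + (2·δd/d)²) = √(0.00475 + 0.00360 + 0.00490) = 0.115
Q = 3.95e+05, so δQ = 0.115 × 3.95e+05 = 45400.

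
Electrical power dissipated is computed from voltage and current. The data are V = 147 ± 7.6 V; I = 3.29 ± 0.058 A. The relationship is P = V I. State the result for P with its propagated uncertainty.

Since P is a product/quotient, work with relative uncertainties:
  (1·δV/V)² = (1×0.0517)² = 0.00267;  (1·δI/I)² = (1×0.0176)² = 0.000311
δP/P = √(0.00298) = 0.0546
P = 484 W, so δP = 0.0546 × 484 = 26.4 W.

484 ± 26.4 W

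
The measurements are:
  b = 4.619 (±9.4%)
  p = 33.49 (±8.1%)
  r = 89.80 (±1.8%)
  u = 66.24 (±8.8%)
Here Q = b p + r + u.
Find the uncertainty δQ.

20.1

Let w = b·p = 154.7. δw/w = √((1·δb/b)² + (1·δp/p)²) = √(0.00884 + 0.00656) = 0.124, so δw = 19.2.
Q = w + r + u: δQ = √(δw² + δr² + δu²) = √(368 + 2.61 + 34.0) = 20.1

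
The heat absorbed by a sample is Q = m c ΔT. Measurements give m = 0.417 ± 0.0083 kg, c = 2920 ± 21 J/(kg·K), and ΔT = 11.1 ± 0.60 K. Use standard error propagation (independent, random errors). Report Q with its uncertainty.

13500 ± 785 J

Q is a product of powers, so relative uncertainties combine in quadrature:
  (1·δm/m)² = (1×0.0199)² = 0.000396;  (1·δc/c)² = (1×0.00719)² = 5.17e-05;  (1·δΔT/ΔT)² = (1×0.0541)² = 0.00292
δQ/Q = √(0.00337) = 0.0580
Q = 13500 J, so δQ = 0.0580 × 13500 = 785 J.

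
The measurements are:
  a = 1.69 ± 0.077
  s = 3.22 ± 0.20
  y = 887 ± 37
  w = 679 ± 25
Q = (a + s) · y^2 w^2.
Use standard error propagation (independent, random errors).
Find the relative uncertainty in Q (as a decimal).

Let u = a + s = 4.91. δu = √(δa² + δs²) = √(0.00593 + 0.0400) = 0.214, so δu/u = 0.0436.
Q is then a monomial in u, y, w:
δQ/Q = √((δu/u)² + (2·δy/y)² + (2·δw/w)²) = √(0.00191 + 0.00696 + 0.00542) = 0.120

0.120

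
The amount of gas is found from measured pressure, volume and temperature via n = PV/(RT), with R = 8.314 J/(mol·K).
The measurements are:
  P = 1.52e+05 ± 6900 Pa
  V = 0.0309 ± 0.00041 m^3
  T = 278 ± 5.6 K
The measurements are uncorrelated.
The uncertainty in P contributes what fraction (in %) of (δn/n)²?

(δn/n)² = (1·δP/P)² + (1·δV/V)² + (-1·δT/T)²
  P term: (1×0.0454)² = 0.00206
  V term: (1×0.0133)² = 0.000176
  T term: (-1×0.0201)² = 0.000406
Total = 0.00264. Share from P = 0.00206/0.00264 = 0.780.

78.0%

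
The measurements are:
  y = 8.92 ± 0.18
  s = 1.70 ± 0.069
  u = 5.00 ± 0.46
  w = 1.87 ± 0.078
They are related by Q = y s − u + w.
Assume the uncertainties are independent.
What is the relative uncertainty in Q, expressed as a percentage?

Let p = y·s = 15.2. δp/p = √((1·δy/y)² + (1·δs/s)²) = √(0.000407 + 0.00165) = 0.0453, so δp = 0.687.
Q = p − u + w: δQ = √(δp² + δu² + δw²) = √(0.472 + 0.212 + 0.00608) = 0.831
Q = 12.0, so δQ/Q = 0.831/12.0 = 0.0690.

6.90%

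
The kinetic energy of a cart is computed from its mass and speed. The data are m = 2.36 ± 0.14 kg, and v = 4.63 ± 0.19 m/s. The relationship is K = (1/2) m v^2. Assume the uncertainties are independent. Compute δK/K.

0.101

Relative error in a monomial: (δK/K)² = Σ (nᵢ · δxᵢ/xᵢ)².
  (1·δm/m)² = (1×0.0593)² = 0.00352;  (2·δv/v)² = (2×0.0410)² = 0.00674
δK/K = √(0.0103) = 0.101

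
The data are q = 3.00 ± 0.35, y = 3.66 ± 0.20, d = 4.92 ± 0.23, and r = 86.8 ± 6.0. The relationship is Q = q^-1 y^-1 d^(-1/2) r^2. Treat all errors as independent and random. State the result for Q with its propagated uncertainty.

309 ± 58.9

Relative error in a monomial: (δQ/Q)² = Σ (nᵢ · δxᵢ/xᵢ)².
  (-1·δq/q)² = (-1×0.117)² = 0.0136;  (-1·δy/y)² = (-1×0.0546)² = 0.00299;  (−½·δd/d)² = (-0.5×0.0467)² = 0.000546;  (2·δr/r)² = (2×0.0691)² = 0.0191
δQ/Q = √(0.0363) = 0.190
Q = 309, so δQ = 0.190 × 309 = 58.9.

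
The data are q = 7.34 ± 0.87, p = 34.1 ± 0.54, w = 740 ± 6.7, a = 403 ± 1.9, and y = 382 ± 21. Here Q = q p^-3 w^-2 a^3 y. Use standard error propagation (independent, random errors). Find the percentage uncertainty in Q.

14.1%

Relative error in a monomial: (δQ/Q)² = Σ (nᵢ · δxᵢ/xᵢ)².
  (1·δq/q)² = (1×0.119)² = 0.0140;  (-3·δp/p)² = (-3×0.0158)² = 0.00226;  (-2·δw/w)² = (-2×0.00905)² = 0.000328;  (3·δa/a)² = (3×0.00471)² = 0.000200;  (1·δy/y)² = (1×0.0550)² = 0.00302
δQ/Q = √(0.0199) = 0.141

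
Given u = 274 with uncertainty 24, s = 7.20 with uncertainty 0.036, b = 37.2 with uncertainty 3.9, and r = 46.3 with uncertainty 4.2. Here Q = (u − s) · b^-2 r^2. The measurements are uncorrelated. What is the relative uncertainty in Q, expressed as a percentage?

29.1%

Let w = u − s = 267. δw = √(δu² + δs²) = √(576 + 0.00130) = 24.0, so δw/w = 0.0900.
Q is then a monomial in w, b, r:
δQ/Q = √((δw/w)² + (-2·δb/b)² + (2·δr/r)²) = √(0.00809 + 0.0440 + 0.0329) = 0.291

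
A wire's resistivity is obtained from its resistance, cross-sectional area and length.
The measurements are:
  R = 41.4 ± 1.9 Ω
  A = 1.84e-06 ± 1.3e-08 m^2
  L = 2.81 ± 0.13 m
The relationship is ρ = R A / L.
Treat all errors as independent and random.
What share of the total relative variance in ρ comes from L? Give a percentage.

49.8%

(δρ/ρ)² = (1·δR/R)² + (1·δA/A)² + (-1·δL/L)²
  R term: (1×0.0459)² = 0.00211
  A term: (1×0.00707)² = 4.99e-05
  L term: (-1×0.0463)² = 0.00214
Total = 0.00430. Share from L = 0.00214/0.00430 = 0.498.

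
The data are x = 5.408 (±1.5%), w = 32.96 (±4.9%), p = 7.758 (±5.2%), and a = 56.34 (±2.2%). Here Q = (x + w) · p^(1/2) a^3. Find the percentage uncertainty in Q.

Let u = x + w = 38.37. δu = √(δx² + δw²) = √(0.00658 + 2.61) = 1.62, so δu/u = 0.0421.
Q is then a monomial in u, p, a:
δQ/Q = √((δu/u)² + (½·δp/p)² + (3·δa/a)²) = √(0.00178 + 0.000676 + 0.00436) = 0.0825

8.25%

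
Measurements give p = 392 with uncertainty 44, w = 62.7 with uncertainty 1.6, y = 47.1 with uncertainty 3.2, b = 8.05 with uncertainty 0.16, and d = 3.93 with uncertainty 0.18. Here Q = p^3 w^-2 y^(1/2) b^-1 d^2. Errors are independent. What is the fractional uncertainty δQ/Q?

0.355

Each factor contributes (exponent × relative error)² to (δQ/Q)²:
  (3·δp/p)² = (3×0.112)² = 0.113;  (-2·δw/w)² = (-2×0.0255)² = 0.00260;  (½·δy/y)² = (0.5×0.0679)² = 0.00115;  (-1·δb/b)² = (-1×0.0199)² = 0.000395;  (2·δd/d)² = (2×0.0458)² = 0.00839
δQ/Q = √(0.126) = 0.355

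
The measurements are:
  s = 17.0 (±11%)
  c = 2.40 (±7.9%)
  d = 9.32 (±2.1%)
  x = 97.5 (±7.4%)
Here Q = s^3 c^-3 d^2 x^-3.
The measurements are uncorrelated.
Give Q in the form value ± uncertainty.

0.0333 ± 0.0155

Each factor contributes (exponent × relative error)² to (δQ/Q)²:
  (3·δs/s)² = (3×0.110)² = 0.109;  (-3·δc/c)² = (-3×0.0790)² = 0.0562;  (2·δd/d)² = (2×0.0210)² = 0.00176;  (-3·δx/x)² = (-3×0.0740)² = 0.0493
δQ/Q = √(0.216) = 0.465
Q = 0.0333, so δQ = 0.465 × 0.0333 = 0.0155.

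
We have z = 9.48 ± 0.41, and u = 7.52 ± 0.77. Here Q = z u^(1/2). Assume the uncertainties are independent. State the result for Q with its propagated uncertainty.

Q is a product of powers, so relative uncertainties combine in quadrature:
  (1·δz/z)² = (1×0.0432)² = 0.00187;  (½·δu/u)² = (0.5×0.102)² = 0.00262
δQ/Q = √(0.00449) = 0.0670
Q = 26.0, so δQ = 0.0670 × 26.0 = 1.74.

26.0 ± 1.74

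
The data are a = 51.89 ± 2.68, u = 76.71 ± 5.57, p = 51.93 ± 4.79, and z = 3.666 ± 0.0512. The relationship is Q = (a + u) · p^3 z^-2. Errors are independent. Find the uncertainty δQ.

Let w = a + u = 128.6. δw = √(δa² + δu²) = √(7.18 + 31.0) = 6.18, so δw/w = 0.0481.
Q is then a monomial in w, p, z:
δQ/Q = √((δw/w)² + (3·δp/p)² + (-2·δz/z)²) = √(0.00231 + 0.0766 + 0.000780) = 0.282
Q = 1.34e+06, so δQ = 0.282 × 1.34e+06 = 3.78e+05.

3.78e+05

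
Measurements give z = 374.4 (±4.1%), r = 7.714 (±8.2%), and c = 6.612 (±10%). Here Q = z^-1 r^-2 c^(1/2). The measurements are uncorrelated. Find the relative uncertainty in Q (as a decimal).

0.176

Each factor contributes (exponent × relative error)² to (δQ/Q)²:
  (-1·δz/z)² = (-1×0.0410)² = 0.00168;  (-2·δr/r)² = (-2×0.0820)² = 0.0269;  (½·δc/c)² = (0.5×0.100)² = 0.00250
δQ/Q = √(0.0311) = 0.176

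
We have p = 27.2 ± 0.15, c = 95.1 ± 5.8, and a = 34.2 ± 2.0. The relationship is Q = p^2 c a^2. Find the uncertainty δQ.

For a monomial Q ∝ p^2, c, a^2, fractional errors add in quadrature:
  (2·δp/p)² = (2×0.00551)² = 0.000122;  (1·δc/c)² = (1×0.0610)² = 0.00372;  (2·δa/a)² = (2×0.0585)² = 0.0137
δQ/Q = √(0.0175) = 0.132
Q = 8.23e+07, so δQ = 0.132 × 8.23e+07 = 1.09e+07.

1.09e+07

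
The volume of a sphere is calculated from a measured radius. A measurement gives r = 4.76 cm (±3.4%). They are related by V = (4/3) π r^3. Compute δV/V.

Products/powers → add relative errors in quadrature, weighted by exponent:
  (3·δr/r)² = (3×0.0340)² = 0.0104
δV/V = √(0.0104) = 0.102

0.102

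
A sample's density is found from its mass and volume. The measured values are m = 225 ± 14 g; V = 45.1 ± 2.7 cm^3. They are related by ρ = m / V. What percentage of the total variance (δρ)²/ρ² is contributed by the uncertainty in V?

(δρ/ρ)² = (1·δm/m)² + (-1·δV/V)²
  m term: (1×0.0622)² = 0.00387
  V term: (-1×0.0599)² = 0.00358
Total = 0.00746. Share from V = 0.00358/0.00746 = 0.481.

48.1%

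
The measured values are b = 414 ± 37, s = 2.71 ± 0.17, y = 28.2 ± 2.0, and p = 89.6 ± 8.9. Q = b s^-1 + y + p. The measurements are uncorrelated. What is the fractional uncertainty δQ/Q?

Let w = b·s^-1 = 153. δw/w = √((1·δb/b)² + (-1·δs/s)²) = √(0.00799 + 0.00394) = 0.109, so δw = 16.7.
Q = w + y + p: δQ = √(δw² + δy² + δp²) = √(278 + 4.00 + 79.2) = 19.0
Q = 271, so δQ/Q = 19.0/271 = 0.0703.

0.0703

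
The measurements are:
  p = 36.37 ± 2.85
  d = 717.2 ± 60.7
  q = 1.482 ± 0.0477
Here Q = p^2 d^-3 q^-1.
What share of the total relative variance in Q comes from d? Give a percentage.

(δQ/Q)² = (2·δp/p)² + (-3·δd/d)² + (-1·δq/q)²
  p term: (2×0.0784)² = 0.0246
  d term: (-3×0.0846)² = 0.0645
  q term: (-1×0.0322)² = 0.00104
Total = 0.0901. Share from d = 0.0645/0.0901 = 0.716.

71.6%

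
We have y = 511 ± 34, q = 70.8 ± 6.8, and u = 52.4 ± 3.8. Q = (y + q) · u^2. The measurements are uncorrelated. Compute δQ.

Let w = y + q = 582. δw = √(δy² + δq²) = √(1160 + 46.2) = 34.7, so δw/w = 0.0596.
Q is then a monomial in w, u:
δQ/Q = √((δw/w)² + (2·δu/u)²) = √(0.00355 + 0.0210) = 0.157
Q = 1.6e+06, so δQ = 0.157 × 1.6e+06 = 2.5e+05.

2.5e+05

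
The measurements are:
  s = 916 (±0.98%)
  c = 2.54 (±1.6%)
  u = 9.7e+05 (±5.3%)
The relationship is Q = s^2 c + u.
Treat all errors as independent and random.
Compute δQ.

Let p = s^2·c = 2.13e+06. δp/p = √((2·δs/s)² + (1·δc/c)²) = √(0.000384 + 0.000256) = 0.0253, so δp = 53900.
Q = p + u: δQ = √(δp² + δu²) = √(2.91e+09 + 2.64e+09) = 74500

74500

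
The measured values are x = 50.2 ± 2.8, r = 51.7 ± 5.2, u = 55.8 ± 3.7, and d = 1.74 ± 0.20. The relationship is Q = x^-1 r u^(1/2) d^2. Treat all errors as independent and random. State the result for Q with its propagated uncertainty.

23.3 ± 6.04

Since Q is a product/quotient, work with relative uncertainties:
  (-1·δx/x)² = (-1×0.0558)² = 0.00311;  (1·δr/r)² = (1×0.101)² = 0.0101;  (½·δu/u)² = (0.5×0.0663)² = 0.00110;  (2·δd/d)² = (2×0.115)² = 0.0528
δQ/Q = √(0.0672) = 0.259
Q = 23.3, so δQ = 0.259 × 23.3 = 6.04.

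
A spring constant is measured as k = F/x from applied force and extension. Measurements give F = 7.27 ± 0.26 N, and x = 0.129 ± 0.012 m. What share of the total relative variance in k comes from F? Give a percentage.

(δk/k)² = (1·δF/F)² + (-1·δx/x)²
  F term: (1×0.0358)² = 0.00128
  x term: (-1×0.0930)² = 0.00865
Total = 0.00993. Share from F = 0.00128/0.00993 = 0.129.

12.9%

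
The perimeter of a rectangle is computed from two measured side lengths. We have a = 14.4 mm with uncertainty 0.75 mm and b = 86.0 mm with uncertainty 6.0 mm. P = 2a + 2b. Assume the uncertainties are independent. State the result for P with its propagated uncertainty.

201 ± 12.1 mm

Absolute uncertainties add in quadrature for a linear combination:
  (2·δa)² = 2.25;  (2·δb)² = 144
δP = √(146) = 12.1 mm
P = 201 mm.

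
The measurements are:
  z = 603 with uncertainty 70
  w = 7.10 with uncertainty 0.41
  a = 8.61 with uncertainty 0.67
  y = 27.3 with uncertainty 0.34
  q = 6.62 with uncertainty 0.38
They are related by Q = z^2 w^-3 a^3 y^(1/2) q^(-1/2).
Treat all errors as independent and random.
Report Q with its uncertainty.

(1.32 ± 0.491) × 10^6

Relative error in a monomial: (δQ/Q)² = Σ (nᵢ · δxᵢ/xᵢ)².
  (2·δz/z)² = (2×0.116)² = 0.0539;  (-3·δw/w)² = (-3×0.0577)² = 0.0300;  (3·δa/a)² = (3×0.0778)² = 0.0545;  (½·δy/y)² = (0.5×0.0125)² = 3.88e-05;  (−½·δq/q)² = (-0.5×0.0574)² = 0.000824
δQ/Q = √(0.139) = 0.373
Q = 1.32e+06, so δQ = 0.373 × 1.32e+06 = 4.91e+05.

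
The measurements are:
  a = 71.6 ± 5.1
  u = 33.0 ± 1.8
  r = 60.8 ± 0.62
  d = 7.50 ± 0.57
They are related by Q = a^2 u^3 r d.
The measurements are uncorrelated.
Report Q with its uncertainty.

For a monomial Q ∝ a^2, u^3, r, d, fractional errors add in quadrature:
  (2·δa/a)² = (2×0.0712)² = 0.0203;  (3·δu/u)² = (3×0.0545)² = 0.0268;  (1·δr/r)² = (1×0.0102)² = 0.000104;  (1·δd/d)² = (1×0.0760)² = 0.00578
δQ/Q = √(0.0530) = 0.230
Q = 8.4e+10, so δQ = 0.230 × 8.4e+10 = 1.93e+10.

(8.40 ± 1.93) × 10^10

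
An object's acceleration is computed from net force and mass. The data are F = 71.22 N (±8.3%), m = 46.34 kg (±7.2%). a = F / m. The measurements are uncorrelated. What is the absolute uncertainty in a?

0.169 m/s^2

Products/powers → add relative errors in quadrature, weighted by exponent:
  (1·δF/F)² = (1×0.0830)² = 0.00689;  (-1·δm/m)² = (-1×0.0720)² = 0.00518
δa/a = √(0.0121) = 0.110
a = 1.537 m/s^2, so δa = 0.110 × 1.537 = 0.169 m/s^2.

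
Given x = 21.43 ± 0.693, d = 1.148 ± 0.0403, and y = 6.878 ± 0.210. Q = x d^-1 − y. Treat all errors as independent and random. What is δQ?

0.915

Let p = x·d^-1 = 18.67. δp/p = √((1·δx/x)² + (-1·δd/d)²) = √(0.00105 + 0.00123) = 0.0477, so δp = 0.891.
Q = p − y: δQ = √(δp² + δy²) = √(0.794 + 0.0441) = 0.915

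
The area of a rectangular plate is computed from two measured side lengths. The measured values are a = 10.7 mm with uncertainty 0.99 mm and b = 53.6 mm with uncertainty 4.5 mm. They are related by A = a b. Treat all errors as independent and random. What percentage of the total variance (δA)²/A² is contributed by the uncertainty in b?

(δA/A)² = (1·δa/a)² + (1·δb/b)²
  a term: (1×0.0925)² = 0.00856
  b term: (1×0.0840)² = 0.00705
Total = 0.0156. Share from b = 0.00705/0.0156 = 0.452.

45.2%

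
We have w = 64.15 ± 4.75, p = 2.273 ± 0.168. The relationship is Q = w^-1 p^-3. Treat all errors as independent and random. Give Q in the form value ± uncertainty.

Q is a product of powers, so relative uncertainties combine in quadrature:
  (-1·δw/w)² = (-1×0.0740)² = 0.00548;  (-3·δp/p)² = (-3×0.0739)² = 0.0492
δQ/Q = √(0.0546) = 0.234
Q = 0.001327, so δQ = 0.234 × 0.001327 = 0.000310.

0.001327 ± 0.000310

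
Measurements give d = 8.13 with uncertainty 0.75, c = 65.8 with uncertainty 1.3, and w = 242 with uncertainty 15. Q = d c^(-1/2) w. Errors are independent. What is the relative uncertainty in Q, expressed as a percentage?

For a monomial Q ∝ d, c^(-1/2), w, fractional errors add in quadrature:
  (1·δd/d)² = (1×0.0923)² = 0.00851;  (−½·δc/c)² = (-0.5×0.0198)² = 9.76e-05;  (1·δw/w)² = (1×0.0620)² = 0.00384
δQ/Q = √(0.0124) = 0.112

11.2%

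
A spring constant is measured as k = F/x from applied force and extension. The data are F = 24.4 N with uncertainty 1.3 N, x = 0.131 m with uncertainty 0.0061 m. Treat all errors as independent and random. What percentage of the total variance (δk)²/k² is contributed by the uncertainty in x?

(δk/k)² = (1·δF/F)² + (-1·δx/x)²
  F term: (1×0.0533)² = 0.00284
  x term: (-1×0.0466)² = 0.00217
Total = 0.00501. Share from x = 0.00217/0.00501 = 0.433.

43.3%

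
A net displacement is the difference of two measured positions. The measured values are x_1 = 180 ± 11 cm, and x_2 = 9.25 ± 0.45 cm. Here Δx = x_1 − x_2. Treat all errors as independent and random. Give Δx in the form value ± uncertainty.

171 ± 11.0 cm

Sums and differences: (δΔx)² = Σ (cᵢ δxᵢ)².
  (δx_1)² = 121;  (δx_2)² = 0.203
δΔx = √(121) = 11.0 cm
Δx = 171 cm.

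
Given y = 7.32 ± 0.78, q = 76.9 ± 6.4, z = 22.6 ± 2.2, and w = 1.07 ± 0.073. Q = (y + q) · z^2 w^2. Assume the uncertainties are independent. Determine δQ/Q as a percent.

Let u = y + q = 84.2. δu = √(δy² + δq²) = √(0.608 + 41.0) = 6.45, so δu/u = 0.0766.
Q is then a monomial in u, z, w:
δQ/Q = √((δu/u)² + (2·δz/z)² + (2·δw/w)²) = √(0.00586 + 0.0379 + 0.0186) = 0.250

25.0%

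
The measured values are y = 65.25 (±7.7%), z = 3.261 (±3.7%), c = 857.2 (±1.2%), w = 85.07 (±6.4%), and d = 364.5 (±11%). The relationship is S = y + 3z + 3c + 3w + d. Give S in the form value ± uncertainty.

3266 ± 53.4

S is a linear combination, so absolute uncertainties add in quadrature:
  (δy)² = 25.2;  (3·δz)² = 0.131;  (3·δc)² = 952;  (3·δw)² = 267;  (δd)² = 1610
δS = √(2850) = 53.4
S = 3266.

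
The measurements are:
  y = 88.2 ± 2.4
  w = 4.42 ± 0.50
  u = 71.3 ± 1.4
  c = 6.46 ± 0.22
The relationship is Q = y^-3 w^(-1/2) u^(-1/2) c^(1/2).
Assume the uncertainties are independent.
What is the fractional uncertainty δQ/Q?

Relative error in a monomial: (δQ/Q)² = Σ (nᵢ · δxᵢ/xᵢ)².
  (-3·δy/y)² = (-3×0.0272)² = 0.00666;  (−½·δw/w)² = (-0.5×0.113)² = 0.00320;  (−½·δu/u)² = (-0.5×0.0196)² = 9.64e-05;  (½·δc/c)² = (0.5×0.0341)² = 0.000290
δQ/Q = √(0.0102) = 0.101

0.101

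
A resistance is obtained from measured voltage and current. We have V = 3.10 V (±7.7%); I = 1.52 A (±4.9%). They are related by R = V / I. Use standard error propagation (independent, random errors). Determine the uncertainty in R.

Products/powers → add relative errors in quadrature, weighted by exponent:
  (1·δV/V)² = (1×0.0770)² = 0.00593;  (-1·δI/I)² = (-1×0.0490)² = 0.00240
δR/R = √(0.00833) = 0.0913
R = 2.04 Ω, so δR = 0.0913 × 2.04 = 0.186 Ω.

0.186 Ω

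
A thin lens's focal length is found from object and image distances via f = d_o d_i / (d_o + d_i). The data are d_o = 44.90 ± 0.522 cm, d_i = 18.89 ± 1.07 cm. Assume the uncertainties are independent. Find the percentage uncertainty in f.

4.00%

∂f/∂d_o = (d_i/(d_o+d_i))² = 0.0877;  ∂f/∂d_i = (d_o/(d_o+d_i))² = 0.495
δf = √((∂f/∂d_o · δd_o)² + (∂f/∂d_i · δd_i)²) = √(0.00210 + 0.281) = 0.532 cm
f = 13.30 cm, so δf/f = 0.532/13.30 = 0.0400.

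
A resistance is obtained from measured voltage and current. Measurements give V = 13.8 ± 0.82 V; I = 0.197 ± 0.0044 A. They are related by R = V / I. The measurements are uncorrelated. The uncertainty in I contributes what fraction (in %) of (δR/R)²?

12.4%

(δR/R)² = (1·δV/V)² + (-1·δI/I)²
  V term: (1×0.0594)² = 0.00353
  I term: (-1×0.0223)² = 0.000499
Total = 0.00403. Share from I = 0.000499/0.00403 = 0.124.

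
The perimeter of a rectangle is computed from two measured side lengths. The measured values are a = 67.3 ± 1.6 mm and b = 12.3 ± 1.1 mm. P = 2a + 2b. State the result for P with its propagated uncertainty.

159 ± 3.88 mm

Sums and differences: (δP)² = Σ (cᵢ δxᵢ)².
  (2·δa)² = 10.2;  (2·δb)² = 4.84
δP = √(15.1) = 3.88 mm
P = 159 mm.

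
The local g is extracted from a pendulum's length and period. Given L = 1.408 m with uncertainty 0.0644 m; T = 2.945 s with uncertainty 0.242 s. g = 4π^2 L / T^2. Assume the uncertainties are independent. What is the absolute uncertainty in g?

1.09 m/s^2

Each factor contributes (exponent × relative error)² to (δg/g)²:
  (1·δL/L)² = (1×0.0457)² = 0.00209;  (-2·δT/T)² = (-2×0.0822)² = 0.0270
δg/g = √(0.0291) = 0.171
g = 6.409 m/s^2, so δg = 0.171 × 6.409 = 1.09 m/s^2.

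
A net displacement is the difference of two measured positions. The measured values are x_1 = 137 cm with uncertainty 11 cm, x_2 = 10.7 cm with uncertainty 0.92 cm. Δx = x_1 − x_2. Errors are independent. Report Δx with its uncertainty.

Δx is a linear combination, so absolute uncertainties add in quadrature:
  (δx_1)² = 121;  (δx_2)² = 0.846
δΔx = √(122) = 11.0 cm
Δx = 126 cm.

126 ± 11.0 cm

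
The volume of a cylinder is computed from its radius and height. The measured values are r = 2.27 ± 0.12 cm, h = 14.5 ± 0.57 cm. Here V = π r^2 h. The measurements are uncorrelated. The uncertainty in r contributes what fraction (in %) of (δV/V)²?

(δV/V)² = (2·δr/r)² + (1·δh/h)²
  r term: (2×0.0529)² = 0.0112
  h term: (1×0.0393)² = 0.00155
Total = 0.0127. Share from r = 0.0112/0.0127 = 0.879.

87.9%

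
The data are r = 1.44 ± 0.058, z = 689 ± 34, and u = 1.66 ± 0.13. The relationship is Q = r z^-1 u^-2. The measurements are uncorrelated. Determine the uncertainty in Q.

0.000128

Relative error in a monomial: (δQ/Q)² = Σ (nᵢ · δxᵢ/xᵢ)².
  (1·δr/r)² = (1×0.0403)² = 0.00162;  (-1·δz/z)² = (-1×0.0493)² = 0.00244;  (-2·δu/u)² = (-2×0.0783)² = 0.0245
δQ/Q = √(0.0286) = 0.169
Q = 0.000758, so δQ = 0.169 × 0.000758 = 0.000128.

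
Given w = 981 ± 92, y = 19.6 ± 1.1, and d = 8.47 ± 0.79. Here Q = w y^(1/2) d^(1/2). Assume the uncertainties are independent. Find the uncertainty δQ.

1370

Since Q is a product/quotient, work with relative uncertainties:
  (1·δw/w)² = (1×0.0938)² = 0.00880;  (½·δy/y)² = (0.5×0.0561)² = 0.000787;  (½·δd/d)² = (0.5×0.0933)² = 0.00217
δQ/Q = √(0.0118) = 0.108
Q = 12600, so δQ = 0.108 × 12600 = 1370.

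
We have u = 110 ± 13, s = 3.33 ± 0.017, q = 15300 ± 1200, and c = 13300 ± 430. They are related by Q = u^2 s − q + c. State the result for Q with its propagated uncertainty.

38300 ± 9610

Let p = u^2·s = 40300. δp/p = √((2·δu/u)² + (1·δs/s)²) = √(0.0559 + 2.61e-05) = 0.236, so δp = 9530.
Q = p − q + c: δQ = √(δp² + δq² + δc²) = √(9.07e+07 + 1.44e+06 + 1.85e+05) = 9610
Q = 38300.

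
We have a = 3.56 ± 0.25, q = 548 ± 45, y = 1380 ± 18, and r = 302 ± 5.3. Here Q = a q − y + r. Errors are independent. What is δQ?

212

Let p = a·q = 1950. δp/p = √((1·δa/a)² + (1·δq/q)²) = √(0.00493 + 0.00674) = 0.108, so δp = 211.
Q = p − y + r: δQ = √(δp² + δy² + δr²) = √(44400 + 324 + 28.1) = 212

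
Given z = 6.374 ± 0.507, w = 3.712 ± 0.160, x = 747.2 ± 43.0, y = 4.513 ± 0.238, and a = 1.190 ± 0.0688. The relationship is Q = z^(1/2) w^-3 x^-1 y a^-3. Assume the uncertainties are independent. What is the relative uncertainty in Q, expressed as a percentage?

23.3%

Products/powers → add relative errors in quadrature, weighted by exponent:
  (½·δz/z)² = (0.5×0.0795)² = 0.00158;  (-3·δw/w)² = (-3×0.0431)² = 0.0167;  (-1·δx/x)² = (-1×0.0575)² = 0.00331;  (1·δy/y)² = (1×0.0527)² = 0.00278;  (-3·δa/a)² = (-3×0.0578)² = 0.0301
δQ/Q = √(0.0545) = 0.233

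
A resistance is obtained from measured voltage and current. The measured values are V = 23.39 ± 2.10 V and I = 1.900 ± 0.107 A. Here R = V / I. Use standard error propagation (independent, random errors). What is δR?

Since R is a product/quotient, work with relative uncertainties:
  (1·δV/V)² = (1×0.0898)² = 0.00806;  (-1·δI/I)² = (-1×0.0563)² = 0.00317
δR/R = √(0.0112) = 0.106
R = 12.31 Ω, so δR = 0.106 × 12.31 = 1.30 Ω.

1.30 Ω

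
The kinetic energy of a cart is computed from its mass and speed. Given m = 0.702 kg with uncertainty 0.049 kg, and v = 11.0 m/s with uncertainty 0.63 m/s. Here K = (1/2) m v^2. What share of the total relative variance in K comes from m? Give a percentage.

(δK/K)² = (1·δm/m)² + (2·δv/v)²
  m term: (1×0.0698)² = 0.00487
  v term: (2×0.0573)² = 0.0131
Total = 0.0180. Share from m = 0.00487/0.0180 = 0.271.

27.1%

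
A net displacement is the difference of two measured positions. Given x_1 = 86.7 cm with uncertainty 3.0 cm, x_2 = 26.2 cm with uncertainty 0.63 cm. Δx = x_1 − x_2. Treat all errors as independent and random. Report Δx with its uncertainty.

Δx is a linear combination, so absolute uncertainties add in quadrature:
  (δx_1)² = 9.00;  (δx_2)² = 0.397
δΔx = √(9.40) = 3.07 cm
Δx = 60.5 cm.

60.5 ± 3.07 cm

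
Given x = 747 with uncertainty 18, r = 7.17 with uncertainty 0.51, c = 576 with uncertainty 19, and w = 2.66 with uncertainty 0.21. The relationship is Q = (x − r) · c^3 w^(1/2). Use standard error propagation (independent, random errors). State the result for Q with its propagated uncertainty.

Let u = x − r = 740. δu = √(δx² + δr²) = √(324 + 0.260) = 18.0, so δu/u = 0.0243.
Q is then a monomial in u, c, w:
δQ/Q = √((δu/u)² + (3·δc/c)² + (½·δw/w)²) = √(0.000592 + 0.00979 + 0.00156) = 0.109
Q = 2.31e+11, so δQ = 0.109 × 2.31e+11 = 2.52e+10.

(2.31 ± 0.252) × 10^11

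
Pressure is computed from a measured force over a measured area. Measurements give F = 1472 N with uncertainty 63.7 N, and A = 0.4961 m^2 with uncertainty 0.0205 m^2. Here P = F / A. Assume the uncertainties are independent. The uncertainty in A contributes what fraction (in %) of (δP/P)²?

(δP/P)² = (1·δF/F)² + (-1·δA/A)²
  F term: (1×0.0433)² = 0.00187
  A term: (-1×0.0413)² = 0.00171
Total = 0.00358. Share from A = 0.00171/0.00358 = 0.477.

47.7%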